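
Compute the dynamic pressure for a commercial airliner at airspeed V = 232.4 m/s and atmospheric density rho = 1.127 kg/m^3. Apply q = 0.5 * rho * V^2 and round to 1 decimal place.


Step 1: V^2 = 232.4^2 = 54009.76
Step 2: q = 0.5 * 1.127 * 54009.76
Step 3: q = 30434.5 Pa

30434.5


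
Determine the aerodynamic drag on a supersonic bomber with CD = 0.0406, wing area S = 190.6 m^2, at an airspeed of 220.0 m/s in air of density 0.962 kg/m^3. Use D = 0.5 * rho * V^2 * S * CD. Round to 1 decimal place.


Step 1: Dynamic pressure q = 0.5 * 0.962 * 220.0^2 = 23280.4 Pa
Step 2: Drag D = q * S * CD = 23280.4 * 190.6 * 0.0406
Step 3: D = 180152.1 N

180152.1


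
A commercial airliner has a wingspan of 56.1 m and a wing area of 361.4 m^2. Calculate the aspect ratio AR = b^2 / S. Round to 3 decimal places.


Step 1: b^2 = 56.1^2 = 3147.21
Step 2: AR = 3147.21 / 361.4 = 8.708

8.708


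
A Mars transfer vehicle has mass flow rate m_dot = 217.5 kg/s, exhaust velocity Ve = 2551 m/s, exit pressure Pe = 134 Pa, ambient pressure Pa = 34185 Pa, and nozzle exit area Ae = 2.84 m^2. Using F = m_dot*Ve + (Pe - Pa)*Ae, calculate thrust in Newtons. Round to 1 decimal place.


Step 1: Momentum thrust = m_dot * Ve = 217.5 * 2551 = 554842.5 N
Step 2: Pressure thrust = (Pe - Pa) * Ae = (134 - 34185) * 2.84 = -96704.84 N
Step 3: Total thrust F = 554842.5 + -96704.84 = 458137.7 N

458137.7


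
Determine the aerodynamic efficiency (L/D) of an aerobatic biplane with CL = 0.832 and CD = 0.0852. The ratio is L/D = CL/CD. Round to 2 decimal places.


Step 1: L/D = CL / CD = 0.832 / 0.0852
Step 2: L/D = 9.77

9.77


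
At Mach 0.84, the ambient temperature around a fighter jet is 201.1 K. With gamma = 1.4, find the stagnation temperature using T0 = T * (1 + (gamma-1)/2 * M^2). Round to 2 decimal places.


Step 1: (gamma-1)/2 = 0.2
Step 2: M^2 = 0.7056
Step 3: 1 + 0.2 * 0.7056 = 1.14112
Step 4: T0 = 201.1 * 1.14112 = 229.48 K

229.48


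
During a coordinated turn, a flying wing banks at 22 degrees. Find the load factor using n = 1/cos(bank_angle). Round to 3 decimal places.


Step 1: Convert 22 degrees to radians = 0.383972
Step 2: cos(22 deg) = 0.927184
Step 3: n = 1 / 0.927184 = 1.079

1.079


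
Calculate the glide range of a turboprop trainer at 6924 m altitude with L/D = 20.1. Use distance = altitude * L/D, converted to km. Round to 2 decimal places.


Step 1: Glide distance = altitude * L/D = 6924 * 20.1 = 139172.4 m
Step 2: Convert to km: 139172.4 / 1000 = 139.17 km

139.17


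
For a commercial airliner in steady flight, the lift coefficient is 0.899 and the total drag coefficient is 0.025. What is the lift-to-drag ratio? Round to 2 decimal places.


Step 1: L/D = CL / CD = 0.899 / 0.025
Step 2: L/D = 35.96

35.96


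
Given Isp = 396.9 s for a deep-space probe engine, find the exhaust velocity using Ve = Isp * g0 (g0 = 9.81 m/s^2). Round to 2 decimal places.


Step 1: Ve = Isp * g0 = 396.9 * 9.81
Step 2: Ve = 3893.59 m/s

3893.59


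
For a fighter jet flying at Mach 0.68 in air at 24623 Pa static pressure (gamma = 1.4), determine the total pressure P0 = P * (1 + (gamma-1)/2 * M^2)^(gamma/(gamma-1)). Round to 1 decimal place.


Step 1: (gamma-1)/2 * M^2 = 0.2 * 0.4624 = 0.09248
Step 2: 1 + 0.09248 = 1.09248
Step 3: Exponent gamma/(gamma-1) = 3.5
Step 4: P0 = 24623 * 1.09248^3.5 = 33557.4 Pa

33557.4


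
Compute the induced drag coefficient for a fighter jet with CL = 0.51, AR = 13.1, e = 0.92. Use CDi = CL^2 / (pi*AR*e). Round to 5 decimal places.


Step 1: CL^2 = 0.51^2 = 0.2601
Step 2: pi * AR * e = 3.14159 * 13.1 * 0.92 = 37.862475
Step 3: CDi = 0.2601 / 37.862475 = 0.00687

0.00687


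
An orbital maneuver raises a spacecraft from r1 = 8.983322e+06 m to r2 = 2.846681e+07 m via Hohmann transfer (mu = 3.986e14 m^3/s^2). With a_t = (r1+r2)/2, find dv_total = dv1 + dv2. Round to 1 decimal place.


Step 1: Transfer semi-major axis a_t = (8.983322e+06 + 2.846681e+07) / 2 = 1.872507e+07 m
Step 2: v1 (circular at r1) = sqrt(mu/r1) = 6661.16 m/s
Step 3: v_t1 = sqrt(mu*(2/r1 - 1/a_t)) = 8213.11 m/s
Step 4: dv1 = |8213.11 - 6661.16| = 1551.95 m/s
Step 5: v2 (circular at r2) = 3741.96 m/s, v_t2 = 2591.83 m/s
Step 6: dv2 = |3741.96 - 2591.83| = 1150.13 m/s
Step 7: Total delta-v = 1551.95 + 1150.13 = 2702.1 m/s

2702.1


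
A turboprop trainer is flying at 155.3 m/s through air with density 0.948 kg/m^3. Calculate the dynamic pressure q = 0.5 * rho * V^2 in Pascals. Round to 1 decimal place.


Step 1: V^2 = 155.3^2 = 24118.09
Step 2: q = 0.5 * 0.948 * 24118.09
Step 3: q = 11432.0 Pa

11432.0


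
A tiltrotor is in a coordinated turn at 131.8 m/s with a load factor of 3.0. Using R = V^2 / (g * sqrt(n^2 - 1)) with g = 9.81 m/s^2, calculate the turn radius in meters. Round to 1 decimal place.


Step 1: V^2 = 131.8^2 = 17371.24
Step 2: n^2 - 1 = 3.0^2 - 1 = 8.0
Step 3: sqrt(8.0) = 2.828427
Step 4: R = 17371.24 / (9.81 * 2.828427) = 626.1 m

626.1


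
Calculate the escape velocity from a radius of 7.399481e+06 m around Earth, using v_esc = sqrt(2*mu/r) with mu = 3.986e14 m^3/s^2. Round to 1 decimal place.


Step 1: 2*mu/r = 2 * 3.986e14 / 7.399481e+06 = 107737285.8988
Step 2: v_esc = sqrt(107737285.8988) = 10379.7 m/s

10379.7


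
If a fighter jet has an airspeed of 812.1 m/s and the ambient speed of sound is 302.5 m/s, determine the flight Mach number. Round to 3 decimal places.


Step 1: M = V / a = 812.1 / 302.5
Step 2: M = 2.685

2.685


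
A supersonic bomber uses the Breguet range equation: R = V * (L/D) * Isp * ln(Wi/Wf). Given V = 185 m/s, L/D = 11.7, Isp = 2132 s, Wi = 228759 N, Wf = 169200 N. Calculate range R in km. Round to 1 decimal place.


Step 1: Coefficient = V * (L/D) * Isp = 185 * 11.7 * 2132 = 4614714.0 m
Step 2: Wi/Wf = 228759 / 169200 = 1.352004
Step 3: ln(1.352004) = 0.301588
Step 4: R = 4614714.0 * 0.301588 = 1391740.5 m = 1391.7 km

1391.7


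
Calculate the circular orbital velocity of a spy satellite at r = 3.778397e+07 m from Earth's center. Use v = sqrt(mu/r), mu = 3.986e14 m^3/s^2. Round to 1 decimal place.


Step 1: mu / r = 3.986e14 / 3.778397e+07 = 10549447.2921
Step 2: v = sqrt(10549447.2921) = 3248.0 m/s

3248.0


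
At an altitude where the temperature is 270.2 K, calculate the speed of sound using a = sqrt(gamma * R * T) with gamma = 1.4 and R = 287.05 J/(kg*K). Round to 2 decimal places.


Step 1: gamma * R * T = 1.4 * 287.05 * 270.2 = 108585.274
Step 2: a = sqrt(108585.274) = 329.52 m/s

329.52


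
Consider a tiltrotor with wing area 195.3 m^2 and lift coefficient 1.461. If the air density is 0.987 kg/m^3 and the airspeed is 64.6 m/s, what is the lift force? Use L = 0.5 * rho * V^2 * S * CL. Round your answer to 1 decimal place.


Step 1: Calculate dynamic pressure q = 0.5 * 0.987 * 64.6^2 = 0.5 * 0.987 * 4173.16 = 2059.4545 Pa
Step 2: Multiply by wing area and lift coefficient: L = 2059.4545 * 195.3 * 1.461
Step 3: L = 402211.456 * 1.461 = 587630.9 N

587630.9


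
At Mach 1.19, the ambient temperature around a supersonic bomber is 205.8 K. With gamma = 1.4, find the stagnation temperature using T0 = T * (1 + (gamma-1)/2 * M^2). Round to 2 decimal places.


Step 1: (gamma-1)/2 = 0.2
Step 2: M^2 = 1.4161
Step 3: 1 + 0.2 * 1.4161 = 1.28322
Step 4: T0 = 205.8 * 1.28322 = 264.09 K

264.09


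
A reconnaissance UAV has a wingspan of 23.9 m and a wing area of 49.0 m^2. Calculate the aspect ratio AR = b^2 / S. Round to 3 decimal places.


Step 1: b^2 = 23.9^2 = 571.21
Step 2: AR = 571.21 / 49.0 = 11.657

11.657


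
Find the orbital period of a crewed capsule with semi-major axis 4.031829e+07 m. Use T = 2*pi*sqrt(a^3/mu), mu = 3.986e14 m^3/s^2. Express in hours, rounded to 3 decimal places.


Step 1: a^3 / mu = 6.553998e+22 / 3.986e14 = 1.644254e+08
Step 2: sqrt(1.644254e+08) = 12822.8484 s
Step 3: T = 2*pi * 12822.8484 = 80568.33 s
Step 4: T in hours = 80568.33 / 3600 = 22.380 hours

22.380


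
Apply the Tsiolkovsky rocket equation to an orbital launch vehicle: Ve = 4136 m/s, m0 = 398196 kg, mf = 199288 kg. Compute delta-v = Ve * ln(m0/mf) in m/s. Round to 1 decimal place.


Step 1: Mass ratio m0/mf = 398196 / 199288 = 1.998093
Step 2: ln(1.998093) = 0.692193
Step 3: delta-v = 4136 * 0.692193 = 2862.9 m/s

2862.9


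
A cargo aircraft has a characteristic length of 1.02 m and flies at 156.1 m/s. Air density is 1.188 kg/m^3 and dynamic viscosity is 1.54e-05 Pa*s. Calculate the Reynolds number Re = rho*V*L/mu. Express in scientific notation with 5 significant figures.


Step 1: Numerator = rho * V * L = 1.188 * 156.1 * 1.02 = 189.155736
Step 2: Re = 189.155736 / 1.54e-05
Step 3: Re = 1.2283e+07

1.2283e+07


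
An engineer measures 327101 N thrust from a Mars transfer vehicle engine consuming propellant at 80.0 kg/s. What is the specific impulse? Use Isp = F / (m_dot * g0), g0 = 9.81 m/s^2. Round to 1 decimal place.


Step 1: m_dot * g0 = 80.0 * 9.81 = 784.8
Step 2: Isp = 327101 / 784.8 = 416.8 s

416.8


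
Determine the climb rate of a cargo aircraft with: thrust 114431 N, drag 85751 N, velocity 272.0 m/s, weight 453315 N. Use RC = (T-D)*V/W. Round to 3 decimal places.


Step 1: Excess thrust = T - D = 114431 - 85751 = 28680 N
Step 2: Excess power = 28680 * 272.0 = 7800960.0 W
Step 3: RC = 7800960.0 / 453315 = 17.209 m/s

17.209


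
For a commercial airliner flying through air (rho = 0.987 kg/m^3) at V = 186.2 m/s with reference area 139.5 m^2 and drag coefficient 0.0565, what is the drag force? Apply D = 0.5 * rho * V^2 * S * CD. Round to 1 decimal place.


Step 1: Dynamic pressure q = 0.5 * 0.987 * 186.2^2 = 17109.8621 Pa
Step 2: Drag D = q * S * CD = 17109.8621 * 139.5 * 0.0565
Step 3: D = 134855.7 N

134855.7


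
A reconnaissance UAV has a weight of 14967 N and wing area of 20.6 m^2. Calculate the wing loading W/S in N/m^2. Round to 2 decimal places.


Step 1: Wing loading = W / S = 14967 / 20.6
Step 2: Wing loading = 726.55 N/m^2

726.55


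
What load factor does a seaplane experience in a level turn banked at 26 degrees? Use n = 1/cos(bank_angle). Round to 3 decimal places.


Step 1: Convert 26 degrees to radians = 0.453786
Step 2: cos(26 deg) = 0.898794
Step 3: n = 1 / 0.898794 = 1.113

1.113


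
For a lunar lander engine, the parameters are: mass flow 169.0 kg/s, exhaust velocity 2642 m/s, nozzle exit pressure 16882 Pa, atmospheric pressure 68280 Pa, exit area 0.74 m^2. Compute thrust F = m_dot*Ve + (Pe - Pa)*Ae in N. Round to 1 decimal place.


Step 1: Momentum thrust = m_dot * Ve = 169.0 * 2642 = 446498.0 N
Step 2: Pressure thrust = (Pe - Pa) * Ae = (16882 - 68280) * 0.74 = -38034.52 N
Step 3: Total thrust F = 446498.0 + -38034.52 = 408463.5 N

408463.5


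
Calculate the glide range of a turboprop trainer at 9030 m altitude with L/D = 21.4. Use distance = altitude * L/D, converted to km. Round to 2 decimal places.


Step 1: Glide distance = altitude * L/D = 9030 * 21.4 = 193242.0 m
Step 2: Convert to km: 193242.0 / 1000 = 193.24 km

193.24


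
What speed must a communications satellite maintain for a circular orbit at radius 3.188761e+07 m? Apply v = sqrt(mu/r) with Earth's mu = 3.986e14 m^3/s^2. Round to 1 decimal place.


Step 1: mu / r = 3.986e14 / 3.188761e+07 = 12500152.8807
Step 2: v = sqrt(12500152.8807) = 3535.6 m/s

3535.6


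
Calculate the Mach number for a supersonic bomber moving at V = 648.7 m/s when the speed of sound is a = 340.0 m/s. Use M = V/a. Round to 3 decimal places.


Step 1: M = V / a = 648.7 / 340.0
Step 2: M = 1.908

1.908


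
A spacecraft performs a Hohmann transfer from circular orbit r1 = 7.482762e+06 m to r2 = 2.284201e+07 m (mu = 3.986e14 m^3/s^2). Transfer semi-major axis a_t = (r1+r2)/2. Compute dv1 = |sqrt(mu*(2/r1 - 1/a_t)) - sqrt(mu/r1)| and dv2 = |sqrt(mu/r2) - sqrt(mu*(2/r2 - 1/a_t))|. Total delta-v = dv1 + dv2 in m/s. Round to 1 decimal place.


Step 1: Transfer semi-major axis a_t = (7.482762e+06 + 2.284201e+07) / 2 = 1.516239e+07 m
Step 2: v1 (circular at r1) = sqrt(mu/r1) = 7298.57 m/s
Step 3: v_t1 = sqrt(mu*(2/r1 - 1/a_t)) = 8958.21 m/s
Step 4: dv1 = |8958.21 - 7298.57| = 1659.64 m/s
Step 5: v2 (circular at r2) = 4177.36 m/s, v_t2 = 2934.6 m/s
Step 6: dv2 = |4177.36 - 2934.6| = 1242.76 m/s
Step 7: Total delta-v = 1659.64 + 1242.76 = 2902.4 m/s

2902.4


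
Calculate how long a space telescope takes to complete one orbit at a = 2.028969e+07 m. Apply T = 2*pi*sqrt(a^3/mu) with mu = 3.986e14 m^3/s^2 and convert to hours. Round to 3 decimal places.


Step 1: a^3 / mu = 8.352688e+21 / 3.986e14 = 2.095506e+07
Step 2: sqrt(2.095506e+07) = 4577.6699 s
Step 3: T = 2*pi * 4577.6699 = 28762.35 s
Step 4: T in hours = 28762.35 / 3600 = 7.990 hours

7.990


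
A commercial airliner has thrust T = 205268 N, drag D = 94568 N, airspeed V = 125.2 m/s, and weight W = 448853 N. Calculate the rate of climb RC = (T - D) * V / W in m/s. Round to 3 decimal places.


Step 1: Excess thrust = T - D = 205268 - 94568 = 110700 N
Step 2: Excess power = 110700 * 125.2 = 13859640.0 W
Step 3: RC = 13859640.0 / 448853 = 30.878 m/s

30.878


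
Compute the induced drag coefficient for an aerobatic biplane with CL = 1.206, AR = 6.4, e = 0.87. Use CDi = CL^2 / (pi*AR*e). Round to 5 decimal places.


Step 1: CL^2 = 1.206^2 = 1.454436
Step 2: pi * AR * e = 3.14159 * 6.4 * 0.87 = 17.492388
Step 3: CDi = 1.454436 / 17.492388 = 0.08315

0.08315


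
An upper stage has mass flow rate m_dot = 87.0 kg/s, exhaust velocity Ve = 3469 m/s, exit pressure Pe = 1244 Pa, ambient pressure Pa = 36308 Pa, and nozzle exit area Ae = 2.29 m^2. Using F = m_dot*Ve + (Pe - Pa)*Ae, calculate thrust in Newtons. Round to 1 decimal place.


Step 1: Momentum thrust = m_dot * Ve = 87.0 * 3469 = 301803.0 N
Step 2: Pressure thrust = (Pe - Pa) * Ae = (1244 - 36308) * 2.29 = -80296.56 N
Step 3: Total thrust F = 301803.0 + -80296.56 = 221506.4 N

221506.4


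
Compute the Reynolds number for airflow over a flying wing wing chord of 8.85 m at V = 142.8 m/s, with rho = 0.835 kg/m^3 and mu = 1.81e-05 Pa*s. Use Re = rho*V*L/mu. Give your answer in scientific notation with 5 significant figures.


Step 1: Numerator = rho * V * L = 0.835 * 142.8 * 8.85 = 1055.2563
Step 2: Re = 1055.2563 / 1.81e-05
Step 3: Re = 5.8301e+07

5.8301e+07


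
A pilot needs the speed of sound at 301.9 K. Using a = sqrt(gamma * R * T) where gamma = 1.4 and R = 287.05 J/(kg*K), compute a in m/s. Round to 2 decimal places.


Step 1: gamma * R * T = 1.4 * 287.05 * 301.9 = 121324.553
Step 2: a = sqrt(121324.553) = 348.32 m/s

348.32


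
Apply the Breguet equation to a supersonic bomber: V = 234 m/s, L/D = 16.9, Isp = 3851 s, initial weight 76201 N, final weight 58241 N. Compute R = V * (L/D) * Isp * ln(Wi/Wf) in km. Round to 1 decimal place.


Step 1: Coefficient = V * (L/D) * Isp = 234 * 16.9 * 3851 = 15229164.6 m
Step 2: Wi/Wf = 76201 / 58241 = 1.308374
Step 3: ln(1.308374) = 0.268785
Step 4: R = 15229164.6 * 0.268785 = 4093371.2 m = 4093.4 km

4093.4


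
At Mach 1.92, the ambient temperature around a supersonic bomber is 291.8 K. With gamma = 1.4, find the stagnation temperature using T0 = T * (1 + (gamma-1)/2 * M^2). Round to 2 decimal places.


Step 1: (gamma-1)/2 = 0.2
Step 2: M^2 = 3.6864
Step 3: 1 + 0.2 * 3.6864 = 1.73728
Step 4: T0 = 291.8 * 1.73728 = 506.94 K

506.94


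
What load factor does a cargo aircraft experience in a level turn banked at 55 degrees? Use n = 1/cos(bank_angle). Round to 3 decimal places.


Step 1: Convert 55 degrees to radians = 0.959931
Step 2: cos(55 deg) = 0.573576
Step 3: n = 1 / 0.573576 = 1.743

1.743


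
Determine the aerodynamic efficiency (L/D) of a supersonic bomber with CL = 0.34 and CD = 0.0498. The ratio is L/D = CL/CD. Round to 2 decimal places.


Step 1: L/D = CL / CD = 0.34 / 0.0498
Step 2: L/D = 6.83

6.83


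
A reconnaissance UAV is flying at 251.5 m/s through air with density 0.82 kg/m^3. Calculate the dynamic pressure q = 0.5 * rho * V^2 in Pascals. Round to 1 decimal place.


Step 1: V^2 = 251.5^2 = 63252.25
Step 2: q = 0.5 * 0.82 * 63252.25
Step 3: q = 25933.4 Pa

25933.4


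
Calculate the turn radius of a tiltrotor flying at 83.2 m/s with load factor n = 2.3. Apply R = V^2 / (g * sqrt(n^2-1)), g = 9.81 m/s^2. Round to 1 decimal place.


Step 1: V^2 = 83.2^2 = 6922.24
Step 2: n^2 - 1 = 2.3^2 - 1 = 4.29
Step 3: sqrt(4.29) = 2.071232
Step 4: R = 6922.24 / (9.81 * 2.071232) = 340.7 m

340.7


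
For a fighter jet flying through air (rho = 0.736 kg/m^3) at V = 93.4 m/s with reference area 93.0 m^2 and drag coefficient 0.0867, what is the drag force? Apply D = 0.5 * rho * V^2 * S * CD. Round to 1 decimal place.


Step 1: Dynamic pressure q = 0.5 * 0.736 * 93.4^2 = 3210.2701 Pa
Step 2: Drag D = q * S * CD = 3210.2701 * 93.0 * 0.0867
Step 3: D = 25884.7 N

25884.7


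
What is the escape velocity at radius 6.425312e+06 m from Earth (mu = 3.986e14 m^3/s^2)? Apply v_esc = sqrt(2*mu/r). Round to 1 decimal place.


Step 1: 2*mu/r = 2 * 3.986e14 / 6.425312e+06 = 124071796.0466
Step 2: v_esc = sqrt(124071796.0466) = 11138.8 m/s

11138.8


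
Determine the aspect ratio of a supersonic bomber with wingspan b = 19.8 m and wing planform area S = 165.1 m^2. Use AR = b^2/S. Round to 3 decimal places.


Step 1: b^2 = 19.8^2 = 392.04
Step 2: AR = 392.04 / 165.1 = 2.375

2.375


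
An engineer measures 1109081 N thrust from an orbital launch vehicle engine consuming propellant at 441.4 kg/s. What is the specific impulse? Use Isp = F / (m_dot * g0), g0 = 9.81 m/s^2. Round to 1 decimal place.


Step 1: m_dot * g0 = 441.4 * 9.81 = 4330.13
Step 2: Isp = 1109081 / 4330.13 = 256.1 s

256.1


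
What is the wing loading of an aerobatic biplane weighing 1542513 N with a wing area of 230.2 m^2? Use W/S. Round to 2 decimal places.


Step 1: Wing loading = W / S = 1542513 / 230.2
Step 2: Wing loading = 6700.75 N/m^2

6700.75


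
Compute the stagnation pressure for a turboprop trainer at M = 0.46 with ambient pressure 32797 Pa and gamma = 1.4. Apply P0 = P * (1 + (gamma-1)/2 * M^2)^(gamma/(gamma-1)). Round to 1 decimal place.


Step 1: (gamma-1)/2 * M^2 = 0.2 * 0.2116 = 0.04232
Step 2: 1 + 0.04232 = 1.04232
Step 3: Exponent gamma/(gamma-1) = 3.5
Step 4: P0 = 32797 * 1.04232^3.5 = 37917.3 Pa

37917.3


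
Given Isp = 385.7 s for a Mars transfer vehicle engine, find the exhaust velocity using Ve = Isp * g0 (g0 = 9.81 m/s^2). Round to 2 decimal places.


Step 1: Ve = Isp * g0 = 385.7 * 9.81
Step 2: Ve = 3783.72 m/s

3783.72


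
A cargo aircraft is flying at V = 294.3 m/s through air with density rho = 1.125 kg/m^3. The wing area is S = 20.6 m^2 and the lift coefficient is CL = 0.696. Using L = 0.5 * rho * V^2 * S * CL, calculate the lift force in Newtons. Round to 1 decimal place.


Step 1: Calculate dynamic pressure q = 0.5 * 1.125 * 294.3^2 = 0.5 * 1.125 * 86612.49 = 48719.5256 Pa
Step 2: Multiply by wing area and lift coefficient: L = 48719.5256 * 20.6 * 0.696
Step 3: L = 1003622.2279 * 0.696 = 698521.1 N

698521.1


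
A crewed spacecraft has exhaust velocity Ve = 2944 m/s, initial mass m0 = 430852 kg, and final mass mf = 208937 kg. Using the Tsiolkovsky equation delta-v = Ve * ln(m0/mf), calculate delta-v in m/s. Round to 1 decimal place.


Step 1: Mass ratio m0/mf = 430852 / 208937 = 2.062114
Step 2: ln(2.062114) = 0.723732
Step 3: delta-v = 2944 * 0.723732 = 2130.7 m/s

2130.7


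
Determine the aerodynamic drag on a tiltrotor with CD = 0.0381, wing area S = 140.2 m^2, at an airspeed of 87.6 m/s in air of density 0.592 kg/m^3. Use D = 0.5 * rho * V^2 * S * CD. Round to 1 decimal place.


Step 1: Dynamic pressure q = 0.5 * 0.592 * 87.6^2 = 2271.433 Pa
Step 2: Drag D = q * S * CD = 2271.433 * 140.2 * 0.0381
Step 3: D = 12133.1 N

12133.1


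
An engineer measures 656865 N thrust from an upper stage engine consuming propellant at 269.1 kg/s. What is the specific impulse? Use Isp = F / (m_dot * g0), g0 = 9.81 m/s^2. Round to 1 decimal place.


Step 1: m_dot * g0 = 269.1 * 9.81 = 2639.87
Step 2: Isp = 656865 / 2639.87 = 248.8 s

248.8


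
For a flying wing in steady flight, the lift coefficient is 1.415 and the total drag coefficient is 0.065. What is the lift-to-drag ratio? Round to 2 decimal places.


Step 1: L/D = CL / CD = 1.415 / 0.065
Step 2: L/D = 21.77

21.77


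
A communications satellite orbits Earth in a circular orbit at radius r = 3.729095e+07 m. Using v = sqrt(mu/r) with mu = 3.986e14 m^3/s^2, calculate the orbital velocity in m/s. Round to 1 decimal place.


Step 1: mu / r = 3.986e14 / 3.729095e+07 = 10688920.5022
Step 2: v = sqrt(10688920.5022) = 3269.4 m/s

3269.4


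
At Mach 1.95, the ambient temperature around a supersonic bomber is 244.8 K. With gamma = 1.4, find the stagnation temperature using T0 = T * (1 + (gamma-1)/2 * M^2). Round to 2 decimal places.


Step 1: (gamma-1)/2 = 0.2
Step 2: M^2 = 3.8025
Step 3: 1 + 0.2 * 3.8025 = 1.7605
Step 4: T0 = 244.8 * 1.7605 = 430.97 K

430.97


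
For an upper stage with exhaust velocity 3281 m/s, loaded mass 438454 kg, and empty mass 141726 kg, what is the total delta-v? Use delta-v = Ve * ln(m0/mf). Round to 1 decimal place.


Step 1: Mass ratio m0/mf = 438454 / 141726 = 3.093674
Step 2: ln(3.093674) = 1.129359
Step 3: delta-v = 3281 * 1.129359 = 3705.4 m/s

3705.4


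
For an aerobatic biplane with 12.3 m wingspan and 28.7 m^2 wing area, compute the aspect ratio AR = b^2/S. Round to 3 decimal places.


Step 1: b^2 = 12.3^2 = 151.29
Step 2: AR = 151.29 / 28.7 = 5.271

5.271


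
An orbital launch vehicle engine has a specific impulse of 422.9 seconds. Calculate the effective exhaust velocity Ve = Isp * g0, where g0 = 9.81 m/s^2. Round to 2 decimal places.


Step 1: Ve = Isp * g0 = 422.9 * 9.81
Step 2: Ve = 4148.65 m/s

4148.65


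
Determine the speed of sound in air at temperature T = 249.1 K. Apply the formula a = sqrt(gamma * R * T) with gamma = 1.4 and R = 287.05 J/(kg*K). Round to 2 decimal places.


Step 1: gamma * R * T = 1.4 * 287.05 * 249.1 = 100105.817
Step 2: a = sqrt(100105.817) = 316.40 m/s

316.40


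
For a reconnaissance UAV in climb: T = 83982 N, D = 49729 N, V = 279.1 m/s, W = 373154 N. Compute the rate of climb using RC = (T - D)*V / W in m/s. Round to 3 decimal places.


Step 1: Excess thrust = T - D = 83982 - 49729 = 34253 N
Step 2: Excess power = 34253 * 279.1 = 9560012.3 W
Step 3: RC = 9560012.3 / 373154 = 25.619 m/s

25.619


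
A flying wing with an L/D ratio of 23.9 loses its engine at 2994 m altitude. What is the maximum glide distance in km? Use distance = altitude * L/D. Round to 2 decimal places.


Step 1: Glide distance = altitude * L/D = 2994 * 23.9 = 71556.6 m
Step 2: Convert to km: 71556.6 / 1000 = 71.56 km

71.56


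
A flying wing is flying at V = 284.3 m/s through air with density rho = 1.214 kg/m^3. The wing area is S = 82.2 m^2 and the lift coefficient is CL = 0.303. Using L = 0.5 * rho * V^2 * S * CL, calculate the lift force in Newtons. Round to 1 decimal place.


Step 1: Calculate dynamic pressure q = 0.5 * 1.214 * 284.3^2 = 0.5 * 1.214 * 80826.49 = 49061.6794 Pa
Step 2: Multiply by wing area and lift coefficient: L = 49061.6794 * 82.2 * 0.303
Step 3: L = 4032870.0491 * 0.303 = 1221959.6 N

1221959.6


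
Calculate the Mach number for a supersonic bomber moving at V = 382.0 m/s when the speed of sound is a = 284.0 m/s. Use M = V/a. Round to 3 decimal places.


Step 1: M = V / a = 382.0 / 284.0
Step 2: M = 1.345

1.345


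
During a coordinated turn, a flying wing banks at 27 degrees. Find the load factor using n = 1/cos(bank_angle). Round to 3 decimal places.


Step 1: Convert 27 degrees to radians = 0.471239
Step 2: cos(27 deg) = 0.891007
Step 3: n = 1 / 0.891007 = 1.122

1.122


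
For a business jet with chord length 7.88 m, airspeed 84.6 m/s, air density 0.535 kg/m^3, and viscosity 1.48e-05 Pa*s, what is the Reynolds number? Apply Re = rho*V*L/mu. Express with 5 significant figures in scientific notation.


Step 1: Numerator = rho * V * L = 0.535 * 84.6 * 7.88 = 356.65668
Step 2: Re = 356.65668 / 1.48e-05
Step 3: Re = 2.4098e+07

2.4098e+07


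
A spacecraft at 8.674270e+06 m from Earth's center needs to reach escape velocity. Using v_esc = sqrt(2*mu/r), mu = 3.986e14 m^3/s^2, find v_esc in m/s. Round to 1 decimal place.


Step 1: 2*mu/r = 2 * 3.986e14 / 8.674270e+06 = 91903987.3096
Step 2: v_esc = sqrt(91903987.3096) = 9586.7 m/s

9586.7


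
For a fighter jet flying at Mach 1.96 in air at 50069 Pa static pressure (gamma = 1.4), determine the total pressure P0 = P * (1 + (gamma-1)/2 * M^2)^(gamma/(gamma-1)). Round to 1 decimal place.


Step 1: (gamma-1)/2 * M^2 = 0.2 * 3.8416 = 0.76832
Step 2: 1 + 0.76832 = 1.76832
Step 3: Exponent gamma/(gamma-1) = 3.5
Step 4: P0 = 50069 * 1.76832^3.5 = 368156.0 Pa

368156.0


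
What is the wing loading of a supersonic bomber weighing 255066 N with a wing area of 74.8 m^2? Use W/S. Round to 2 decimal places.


Step 1: Wing loading = W / S = 255066 / 74.8
Step 2: Wing loading = 3409.97 N/m^2

3409.97


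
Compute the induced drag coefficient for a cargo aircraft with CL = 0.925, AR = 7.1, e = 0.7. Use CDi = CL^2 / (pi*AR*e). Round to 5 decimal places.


Step 1: CL^2 = 0.925^2 = 0.855625
Step 2: pi * AR * e = 3.14159 * 7.1 * 0.7 = 15.613715
Step 3: CDi = 0.855625 / 15.613715 = 0.05480

0.05480


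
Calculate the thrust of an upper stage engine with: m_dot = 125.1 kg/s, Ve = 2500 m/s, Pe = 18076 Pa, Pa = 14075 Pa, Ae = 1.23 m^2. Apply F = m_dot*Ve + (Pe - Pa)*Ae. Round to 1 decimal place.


Step 1: Momentum thrust = m_dot * Ve = 125.1 * 2500 = 312750.0 N
Step 2: Pressure thrust = (Pe - Pa) * Ae = (18076 - 14075) * 1.23 = 4921.23 N
Step 3: Total thrust F = 312750.0 + 4921.23 = 317671.2 N

317671.2


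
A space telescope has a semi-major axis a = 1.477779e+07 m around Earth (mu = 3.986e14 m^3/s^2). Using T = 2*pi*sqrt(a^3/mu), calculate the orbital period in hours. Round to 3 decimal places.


Step 1: a^3 / mu = 3.227219e+21 / 3.986e14 = 8.096385e+06
Step 2: sqrt(8.096385e+06) = 2845.4148 s
Step 3: T = 2*pi * 2845.4148 = 17878.27 s
Step 4: T in hours = 17878.27 / 3600 = 4.966 hours

4.966


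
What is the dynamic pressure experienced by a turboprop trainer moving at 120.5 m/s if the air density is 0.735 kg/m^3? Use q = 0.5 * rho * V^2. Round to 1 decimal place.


Step 1: V^2 = 120.5^2 = 14520.25
Step 2: q = 0.5 * 0.735 * 14520.25
Step 3: q = 5336.2 Pa

5336.2


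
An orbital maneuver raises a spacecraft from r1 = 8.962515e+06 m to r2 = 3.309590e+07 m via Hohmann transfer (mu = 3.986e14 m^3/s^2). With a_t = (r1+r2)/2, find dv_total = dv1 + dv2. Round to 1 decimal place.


Step 1: Transfer semi-major axis a_t = (8.962515e+06 + 3.309590e+07) / 2 = 2.102921e+07 m
Step 2: v1 (circular at r1) = sqrt(mu/r1) = 6668.89 m/s
Step 3: v_t1 = sqrt(mu*(2/r1 - 1/a_t)) = 8366.22 m/s
Step 4: dv1 = |8366.22 - 6668.89| = 1697.33 m/s
Step 5: v2 (circular at r2) = 3470.42 m/s, v_t2 = 2265.61 m/s
Step 6: dv2 = |3470.42 - 2265.61| = 1204.81 m/s
Step 7: Total delta-v = 1697.33 + 1204.81 = 2902.1 m/s

2902.1


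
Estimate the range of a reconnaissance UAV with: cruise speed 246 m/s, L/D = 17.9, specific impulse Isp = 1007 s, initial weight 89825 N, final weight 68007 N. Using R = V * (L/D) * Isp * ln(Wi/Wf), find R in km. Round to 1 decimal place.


Step 1: Coefficient = V * (L/D) * Isp = 246 * 17.9 * 1007 = 4434223.8 m
Step 2: Wi/Wf = 89825 / 68007 = 1.32082
Step 3: ln(1.32082) = 0.278253
Step 4: R = 4434223.8 * 0.278253 = 1233834.7 m = 1233.8 km

1233.8


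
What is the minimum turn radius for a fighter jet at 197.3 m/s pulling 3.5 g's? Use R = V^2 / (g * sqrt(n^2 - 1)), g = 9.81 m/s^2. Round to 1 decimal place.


Step 1: V^2 = 197.3^2 = 38927.29
Step 2: n^2 - 1 = 3.5^2 - 1 = 11.25
Step 3: sqrt(11.25) = 3.354102
Step 4: R = 38927.29 / (9.81 * 3.354102) = 1183.1 m

1183.1


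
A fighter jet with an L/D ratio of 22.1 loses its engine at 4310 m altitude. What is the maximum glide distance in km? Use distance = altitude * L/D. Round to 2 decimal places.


Step 1: Glide distance = altitude * L/D = 4310 * 22.1 = 95251.0 m
Step 2: Convert to km: 95251.0 / 1000 = 95.25 km

95.25


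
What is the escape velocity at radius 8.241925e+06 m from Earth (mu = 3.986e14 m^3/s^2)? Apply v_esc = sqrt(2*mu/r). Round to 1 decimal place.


Step 1: 2*mu/r = 2 * 3.986e14 / 8.241925e+06 = 96724976.2646
Step 2: v_esc = sqrt(96724976.2646) = 9834.9 m/s

9834.9


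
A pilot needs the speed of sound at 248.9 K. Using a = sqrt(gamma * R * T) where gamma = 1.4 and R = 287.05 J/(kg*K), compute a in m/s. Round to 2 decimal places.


Step 1: gamma * R * T = 1.4 * 287.05 * 248.9 = 100025.443
Step 2: a = sqrt(100025.443) = 316.27 m/s

316.27


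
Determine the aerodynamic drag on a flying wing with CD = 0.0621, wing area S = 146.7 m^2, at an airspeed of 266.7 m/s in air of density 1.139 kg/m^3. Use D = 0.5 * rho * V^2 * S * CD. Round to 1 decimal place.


Step 1: Dynamic pressure q = 0.5 * 1.139 * 266.7^2 = 40507.9029 Pa
Step 2: Drag D = q * S * CD = 40507.9029 * 146.7 * 0.0621
Step 3: D = 369029.8 N

369029.8


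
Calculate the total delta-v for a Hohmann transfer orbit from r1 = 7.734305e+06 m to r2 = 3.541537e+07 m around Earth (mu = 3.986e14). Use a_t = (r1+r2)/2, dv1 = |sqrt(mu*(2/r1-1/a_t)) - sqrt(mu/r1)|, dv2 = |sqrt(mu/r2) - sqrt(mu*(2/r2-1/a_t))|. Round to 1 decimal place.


Step 1: Transfer semi-major axis a_t = (7.734305e+06 + 3.541537e+07) / 2 = 2.157484e+07 m
Step 2: v1 (circular at r1) = sqrt(mu/r1) = 7178.9 m/s
Step 3: v_t1 = sqrt(mu*(2/r1 - 1/a_t)) = 9197.72 m/s
Step 4: dv1 = |9197.72 - 7178.9| = 2018.82 m/s
Step 5: v2 (circular at r2) = 3354.85 m/s, v_t2 = 2008.67 m/s
Step 6: dv2 = |3354.85 - 2008.67| = 1346.17 m/s
Step 7: Total delta-v = 2018.82 + 1346.17 = 3365.0 m/s

3365.0


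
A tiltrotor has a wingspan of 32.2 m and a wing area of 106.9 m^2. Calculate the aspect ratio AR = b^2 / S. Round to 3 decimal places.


Step 1: b^2 = 32.2^2 = 1036.84
Step 2: AR = 1036.84 / 106.9 = 9.699

9.699


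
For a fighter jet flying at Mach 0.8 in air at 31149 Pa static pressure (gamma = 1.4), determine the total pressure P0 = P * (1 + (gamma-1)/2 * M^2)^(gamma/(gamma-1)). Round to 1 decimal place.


Step 1: (gamma-1)/2 * M^2 = 0.2 * 0.64 = 0.128
Step 2: 1 + 0.128 = 1.128
Step 3: Exponent gamma/(gamma-1) = 3.5
Step 4: P0 = 31149 * 1.128^3.5 = 47481.7 Pa

47481.7


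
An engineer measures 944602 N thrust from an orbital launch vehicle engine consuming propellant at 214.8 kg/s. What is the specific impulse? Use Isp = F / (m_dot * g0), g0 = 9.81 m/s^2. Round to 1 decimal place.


Step 1: m_dot * g0 = 214.8 * 9.81 = 2107.19
Step 2: Isp = 944602 / 2107.19 = 448.3 s

448.3


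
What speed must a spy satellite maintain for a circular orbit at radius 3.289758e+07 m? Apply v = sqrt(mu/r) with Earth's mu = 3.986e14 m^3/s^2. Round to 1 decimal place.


Step 1: mu / r = 3.986e14 / 3.289758e+07 = 12116392.7559
Step 2: v = sqrt(12116392.7559) = 3480.9 m/s

3480.9


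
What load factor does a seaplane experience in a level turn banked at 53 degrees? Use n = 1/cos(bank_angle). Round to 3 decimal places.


Step 1: Convert 53 degrees to radians = 0.925025
Step 2: cos(53 deg) = 0.601815
Step 3: n = 1 / 0.601815 = 1.662

1.662


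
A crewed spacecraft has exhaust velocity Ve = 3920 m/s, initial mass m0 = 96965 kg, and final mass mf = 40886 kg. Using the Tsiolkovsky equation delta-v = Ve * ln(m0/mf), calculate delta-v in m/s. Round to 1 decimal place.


Step 1: Mass ratio m0/mf = 96965 / 40886 = 2.371594
Step 2: ln(2.371594) = 0.863562
Step 3: delta-v = 3920 * 0.863562 = 3385.2 m/s

3385.2


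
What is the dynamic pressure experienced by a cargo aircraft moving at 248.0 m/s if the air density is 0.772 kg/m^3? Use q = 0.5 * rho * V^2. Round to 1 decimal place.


Step 1: V^2 = 248.0^2 = 61504.0
Step 2: q = 0.5 * 0.772 * 61504.0
Step 3: q = 23740.5 Pa

23740.5


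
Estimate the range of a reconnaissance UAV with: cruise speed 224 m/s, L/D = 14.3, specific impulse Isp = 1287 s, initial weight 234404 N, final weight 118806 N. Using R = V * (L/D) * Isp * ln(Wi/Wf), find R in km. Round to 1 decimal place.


Step 1: Coefficient = V * (L/D) * Isp = 224 * 14.3 * 1287 = 4122518.4 m
Step 2: Wi/Wf = 234404 / 118806 = 1.972998
Step 3: ln(1.972998) = 0.679554
Step 4: R = 4122518.4 * 0.679554 = 2801474.7 m = 2801.5 km

2801.5


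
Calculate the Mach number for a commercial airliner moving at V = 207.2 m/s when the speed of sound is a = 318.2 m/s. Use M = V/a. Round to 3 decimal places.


Step 1: M = V / a = 207.2 / 318.2
Step 2: M = 0.651

0.651


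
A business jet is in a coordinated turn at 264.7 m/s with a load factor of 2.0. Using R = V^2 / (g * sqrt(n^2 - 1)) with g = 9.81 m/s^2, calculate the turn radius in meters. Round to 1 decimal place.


Step 1: V^2 = 264.7^2 = 70066.09
Step 2: n^2 - 1 = 2.0^2 - 1 = 3.0
Step 3: sqrt(3.0) = 1.732051
Step 4: R = 70066.09 / (9.81 * 1.732051) = 4123.6 m

4123.6


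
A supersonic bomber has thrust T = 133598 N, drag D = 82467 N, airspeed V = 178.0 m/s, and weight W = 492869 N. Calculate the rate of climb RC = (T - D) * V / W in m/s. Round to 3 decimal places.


Step 1: Excess thrust = T - D = 133598 - 82467 = 51131 N
Step 2: Excess power = 51131 * 178.0 = 9101318.0 W
Step 3: RC = 9101318.0 / 492869 = 18.466 m/s

18.466


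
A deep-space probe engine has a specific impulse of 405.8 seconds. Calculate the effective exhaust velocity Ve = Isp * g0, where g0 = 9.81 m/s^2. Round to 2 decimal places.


Step 1: Ve = Isp * g0 = 405.8 * 9.81
Step 2: Ve = 3980.90 m/s

3980.90


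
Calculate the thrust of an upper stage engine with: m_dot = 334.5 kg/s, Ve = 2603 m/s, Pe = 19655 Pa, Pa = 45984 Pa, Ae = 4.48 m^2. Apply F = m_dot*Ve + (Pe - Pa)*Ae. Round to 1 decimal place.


Step 1: Momentum thrust = m_dot * Ve = 334.5 * 2603 = 870703.5 N
Step 2: Pressure thrust = (Pe - Pa) * Ae = (19655 - 45984) * 4.48 = -117953.92 N
Step 3: Total thrust F = 870703.5 + -117953.92 = 752749.6 N

752749.6


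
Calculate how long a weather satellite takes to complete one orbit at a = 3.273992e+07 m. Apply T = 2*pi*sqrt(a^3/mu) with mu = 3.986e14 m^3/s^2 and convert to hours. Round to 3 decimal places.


Step 1: a^3 / mu = 3.509400e+22 / 3.986e14 = 8.804314e+07
Step 2: sqrt(8.804314e+07) = 9383.1309 s
Step 3: T = 2*pi * 9383.1309 = 58955.95 s
Step 4: T in hours = 58955.95 / 3600 = 16.377 hours

16.377


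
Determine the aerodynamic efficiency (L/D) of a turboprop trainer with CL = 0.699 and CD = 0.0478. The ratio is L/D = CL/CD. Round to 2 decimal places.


Step 1: L/D = CL / CD = 0.699 / 0.0478
Step 2: L/D = 14.62

14.62


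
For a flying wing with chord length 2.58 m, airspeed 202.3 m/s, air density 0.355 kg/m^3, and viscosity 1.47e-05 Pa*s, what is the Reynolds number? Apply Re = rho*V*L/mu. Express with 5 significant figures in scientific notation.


Step 1: Numerator = rho * V * L = 0.355 * 202.3 * 2.58 = 185.28657
Step 2: Re = 185.28657 / 1.47e-05
Step 3: Re = 1.2605e+07

1.2605e+07


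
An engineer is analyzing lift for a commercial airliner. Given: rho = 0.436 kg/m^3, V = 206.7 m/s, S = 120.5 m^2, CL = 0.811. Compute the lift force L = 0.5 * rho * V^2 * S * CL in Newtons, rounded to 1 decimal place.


Step 1: Calculate dynamic pressure q = 0.5 * 0.436 * 206.7^2 = 0.5 * 0.436 * 42724.89 = 9314.026 Pa
Step 2: Multiply by wing area and lift coefficient: L = 9314.026 * 120.5 * 0.811
Step 3: L = 1122340.1354 * 0.811 = 910217.8 N

910217.8


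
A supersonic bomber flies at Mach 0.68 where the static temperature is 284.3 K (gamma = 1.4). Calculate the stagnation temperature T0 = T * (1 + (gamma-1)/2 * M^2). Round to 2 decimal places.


Step 1: (gamma-1)/2 = 0.2
Step 2: M^2 = 0.4624
Step 3: 1 + 0.2 * 0.4624 = 1.09248
Step 4: T0 = 284.3 * 1.09248 = 310.59 K

310.59


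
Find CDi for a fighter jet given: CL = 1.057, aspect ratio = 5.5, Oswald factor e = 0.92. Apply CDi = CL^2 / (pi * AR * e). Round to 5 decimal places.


Step 1: CL^2 = 1.057^2 = 1.117249
Step 2: pi * AR * e = 3.14159 * 5.5 * 0.92 = 15.896459
Step 3: CDi = 1.117249 / 15.896459 = 0.07028

0.07028


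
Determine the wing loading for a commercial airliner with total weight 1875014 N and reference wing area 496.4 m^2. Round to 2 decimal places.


Step 1: Wing loading = W / S = 1875014 / 496.4
Step 2: Wing loading = 3777.22 N/m^2

3777.22


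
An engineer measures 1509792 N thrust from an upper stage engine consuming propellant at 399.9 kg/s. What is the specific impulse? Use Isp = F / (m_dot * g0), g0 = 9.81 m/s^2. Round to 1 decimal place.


Step 1: m_dot * g0 = 399.9 * 9.81 = 3923.02
Step 2: Isp = 1509792 / 3923.02 = 384.9 s

384.9


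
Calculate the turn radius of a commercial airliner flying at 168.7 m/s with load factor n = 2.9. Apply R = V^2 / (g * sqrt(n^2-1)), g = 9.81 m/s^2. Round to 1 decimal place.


Step 1: V^2 = 168.7^2 = 28459.69
Step 2: n^2 - 1 = 2.9^2 - 1 = 7.41
Step 3: sqrt(7.41) = 2.722132
Step 4: R = 28459.69 / (9.81 * 2.722132) = 1065.7 m

1065.7


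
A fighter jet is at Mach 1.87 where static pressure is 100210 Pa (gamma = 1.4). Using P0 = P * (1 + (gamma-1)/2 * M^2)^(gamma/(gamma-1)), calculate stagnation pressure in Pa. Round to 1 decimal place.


Step 1: (gamma-1)/2 * M^2 = 0.2 * 3.4969 = 0.69938
Step 2: 1 + 0.69938 = 1.69938
Step 3: Exponent gamma/(gamma-1) = 3.5
Step 4: P0 = 100210 * 1.69938^3.5 = 641103.0 Pa

641103.0


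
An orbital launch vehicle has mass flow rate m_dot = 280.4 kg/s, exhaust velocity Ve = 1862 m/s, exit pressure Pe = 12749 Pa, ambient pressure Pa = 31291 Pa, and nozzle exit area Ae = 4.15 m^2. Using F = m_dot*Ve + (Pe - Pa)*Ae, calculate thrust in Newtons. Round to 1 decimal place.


Step 1: Momentum thrust = m_dot * Ve = 280.4 * 1862 = 522104.8 N
Step 2: Pressure thrust = (Pe - Pa) * Ae = (12749 - 31291) * 4.15 = -76949.30 N
Step 3: Total thrust F = 522104.8 + -76949.30 = 445155.5 N

445155.5


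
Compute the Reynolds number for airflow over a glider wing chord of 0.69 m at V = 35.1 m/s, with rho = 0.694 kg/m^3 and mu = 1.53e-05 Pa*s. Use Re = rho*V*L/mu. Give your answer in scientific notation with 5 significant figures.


Step 1: Numerator = rho * V * L = 0.694 * 35.1 * 0.69 = 16.807986
Step 2: Re = 16.807986 / 1.53e-05
Step 3: Re = 1.0986e+06

1.0986e+06


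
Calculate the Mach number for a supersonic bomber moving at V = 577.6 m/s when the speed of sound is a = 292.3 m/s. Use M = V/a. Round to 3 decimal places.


Step 1: M = V / a = 577.6 / 292.3
Step 2: M = 1.976

1.976


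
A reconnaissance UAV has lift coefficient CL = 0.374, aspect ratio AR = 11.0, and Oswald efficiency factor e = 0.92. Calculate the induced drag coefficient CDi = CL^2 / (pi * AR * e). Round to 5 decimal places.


Step 1: CL^2 = 0.374^2 = 0.139876
Step 2: pi * AR * e = 3.14159 * 11.0 * 0.92 = 31.792918
Step 3: CDi = 0.139876 / 31.792918 = 0.00440

0.00440


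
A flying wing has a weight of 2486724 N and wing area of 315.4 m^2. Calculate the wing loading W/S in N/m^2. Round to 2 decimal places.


Step 1: Wing loading = W / S = 2486724 / 315.4
Step 2: Wing loading = 7884.35 N/m^2

7884.35


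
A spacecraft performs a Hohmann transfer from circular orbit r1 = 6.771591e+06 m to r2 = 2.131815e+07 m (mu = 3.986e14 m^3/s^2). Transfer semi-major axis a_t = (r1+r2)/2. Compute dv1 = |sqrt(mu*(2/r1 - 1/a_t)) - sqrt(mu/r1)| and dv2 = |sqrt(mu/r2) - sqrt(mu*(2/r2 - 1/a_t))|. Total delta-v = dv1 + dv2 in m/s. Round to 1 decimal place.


Step 1: Transfer semi-major axis a_t = (6.771591e+06 + 2.131815e+07) / 2 = 1.404487e+07 m
Step 2: v1 (circular at r1) = sqrt(mu/r1) = 7672.26 m/s
Step 3: v_t1 = sqrt(mu*(2/r1 - 1/a_t)) = 9452.34 m/s
Step 4: dv1 = |9452.34 - 7672.26| = 1780.08 m/s
Step 5: v2 (circular at r2) = 4324.08 m/s, v_t2 = 3002.48 m/s
Step 6: dv2 = |4324.08 - 3002.48| = 1321.6 m/s
Step 7: Total delta-v = 1780.08 + 1321.6 = 3101.7 m/s

3101.7


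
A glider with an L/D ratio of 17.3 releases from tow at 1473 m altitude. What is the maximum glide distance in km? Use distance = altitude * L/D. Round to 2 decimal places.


Step 1: Glide distance = altitude * L/D = 1473 * 17.3 = 25482.9 m
Step 2: Convert to km: 25482.9 / 1000 = 25.48 km

25.48
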